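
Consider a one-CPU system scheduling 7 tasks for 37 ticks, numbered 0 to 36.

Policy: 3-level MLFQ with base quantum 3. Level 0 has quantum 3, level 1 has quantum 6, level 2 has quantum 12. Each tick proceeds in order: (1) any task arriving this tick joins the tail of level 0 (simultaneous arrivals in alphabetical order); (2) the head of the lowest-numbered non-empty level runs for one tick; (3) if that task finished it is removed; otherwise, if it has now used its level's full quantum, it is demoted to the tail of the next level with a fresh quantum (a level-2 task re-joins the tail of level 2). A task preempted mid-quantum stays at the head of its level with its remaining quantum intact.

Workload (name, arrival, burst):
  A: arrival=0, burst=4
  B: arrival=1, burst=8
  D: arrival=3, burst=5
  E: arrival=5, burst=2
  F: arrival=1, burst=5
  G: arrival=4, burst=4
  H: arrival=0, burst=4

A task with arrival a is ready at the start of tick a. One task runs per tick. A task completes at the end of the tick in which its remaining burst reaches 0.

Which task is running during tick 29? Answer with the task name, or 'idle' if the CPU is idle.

running at tick 29 = D

t=0: L0/L1/L2 = AH/-/- → run A
t=1: L0/L1/L2 = AHBF/-/- → run A
t=2: L0/L1/L2 = AHBF/-/- → run A
t=3: L0/L1/L2 = HBFD/A/- → run H
t=4: L0/L1/L2 = HBFDG/A/- → run H
t=5: L0/L1/L2 = HBFDGE/A/- → run H
t=6: L0/L1/L2 = BFDGE/AH/- → run B
t=7: L0/L1/L2 = BFDGE/AH/- → run B
t=8: L0/L1/L2 = BFDGE/AH/- → run B
t=9: L0/L1/L2 = FDGE/AHB/- → run F
t=10: L0/L1/L2 = FDGE/AHB/- → run F
t=11: L0/L1/L2 = FDGE/AHB/- → run F
t=12: L0/L1/L2 = DGE/AHBF/- → run D
t=13: L0/L1/L2 = DGE/AHBF/- → run D
t=14: L0/L1/L2 = DGE/AHBF/- → run D
t=15: L0/L1/L2 = GE/AHBFD/- → run G
t=16: L0/L1/L2 = GE/AHBFD/- → run G
t=17: L0/L1/L2 = GE/AHBFD/- → run G
t=18: L0/L1/L2 = E/AHBFDG/- → run E
t=19: L0/L1/L2 = E/AHBFDG/- → run E
t=20: L0/L1/L2 = -/AHBFDG/- → run A
t=21: L0/L1/L2 = -/HBFDG/- → run H
t=22: L0/L1/L2 = -/BFDG/- → run B
t=23: L0/L1/L2 = -/BFDG/- → run B
t=24: L0/L1/L2 = -/BFDG/- → run B
t=25: L0/L1/L2 = -/BFDG/- → run B
t=26: L0/L1/L2 = -/BFDG/- → run B
t=27: L0/L1/L2 = -/FDG/- → run F
t=28: L0/L1/L2 = -/FDG/- → run F
t=29: L0/L1/L2 = -/DG/- → run D
t=30: L0/L1/L2 = -/DG/- → run D
t=31: L0/L1/L2 = -/G/- → run G
t=32: (idle)
t=33: (idle)
t=34: (idle)
t=35: (idle)
t=36: (idle)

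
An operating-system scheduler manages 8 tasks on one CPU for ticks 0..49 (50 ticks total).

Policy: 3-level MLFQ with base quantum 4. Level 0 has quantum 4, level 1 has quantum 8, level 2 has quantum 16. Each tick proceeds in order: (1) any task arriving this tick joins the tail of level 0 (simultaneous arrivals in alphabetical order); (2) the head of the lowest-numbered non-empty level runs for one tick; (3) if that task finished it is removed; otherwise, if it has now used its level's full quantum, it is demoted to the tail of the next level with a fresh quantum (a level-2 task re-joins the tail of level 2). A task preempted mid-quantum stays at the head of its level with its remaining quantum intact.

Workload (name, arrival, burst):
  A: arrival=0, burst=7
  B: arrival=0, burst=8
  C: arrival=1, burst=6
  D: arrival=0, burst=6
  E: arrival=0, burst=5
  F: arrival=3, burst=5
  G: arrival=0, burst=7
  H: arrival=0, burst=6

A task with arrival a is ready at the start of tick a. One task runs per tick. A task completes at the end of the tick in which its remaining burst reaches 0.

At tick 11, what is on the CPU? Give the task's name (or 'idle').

t=0: L0/L1/L2 = ABDEGH/-/- → run A
t=1: L0/L1/L2 = ABDEGHC/-/- → run A
t=2: L0/L1/L2 = ABDEGHC/-/- → run A
t=3: L0/L1/L2 = ABDEGHCF/-/- → run A
t=4: L0/L1/L2 = BDEGHCF/A/- → run B
t=5: L0/L1/L2 = BDEGHCF/A/- → run B
t=6: L0/L1/L2 = BDEGHCF/A/- → run B
t=7: L0/L1/L2 = BDEGHCF/A/- → run B
t=8: L0/L1/L2 = DEGHCF/AB/- → run D
t=9: L0/L1/L2 = DEGHCF/AB/- → run D
t=10: L0/L1/L2 = DEGHCF/AB/- → run D
t=11: L0/L1/L2 = DEGHCF/AB/- → run D
t=12: L0/L1/L2 = EGHCF/ABD/- → run E
t=13: L0/L1/L2 = EGHCF/ABD/- → run E
t=14: L0/L1/L2 = EGHCF/ABD/- → run E
t=15: L0/L1/L2 = EGHCF/ABD/- → run E
t=16: L0/L1/L2 = GHCF/ABDE/- → run G
t=17: L0/L1/L2 = GHCF/ABDE/- → run G
t=18: L0/L1/L2 = GHCF/ABDE/- → run G
t=19: L0/L1/L2 = GHCF/ABDE/- → run G
t=20: L0/L1/L2 = HCF/ABDEG/- → run H
t=21: L0/L1/L2 = HCF/ABDEG/- → run H
t=22: L0/L1/L2 = HCF/ABDEG/- → run H
t=23: L0/L1/L2 = HCF/ABDEG/- → run H
t=24: L0/L1/L2 = CF/ABDEGH/- → run C
t=25: L0/L1/L2 = CF/ABDEGH/- → run C
t=26: L0/L1/L2 = CF/ABDEGH/- → run C
t=27: L0/L1/L2 = CF/ABDEGH/- → run C
t=28: L0/L1/L2 = F/ABDEGHC/- → run F
t=29: L0/L1/L2 = F/ABDEGHC/- → run F
t=30: L0/L1/L2 = F/ABDEGHC/- → run F
t=31: L0/L1/L2 = F/ABDEGHC/- → run F
t=32: L0/L1/L2 = -/ABDEGHCF/- → run A
t=33: L0/L1/L2 = -/ABDEGHCF/- → run A
t=34: L0/L1/L2 = -/ABDEGHCF/- → run A
t=35: L0/L1/L2 = -/BDEGHCF/- → run B
t=36: L0/L1/L2 = -/BDEGHCF/- → run B
t=37: L0/L1/L2 = -/BDEGHCF/- → run B
t=38: L0/L1/L2 = -/BDEGHCF/- → run B
t=39: L0/L1/L2 = -/DEGHCF/- → run D
t=40: L0/L1/L2 = -/DEGHCF/- → run D
t=41: L0/L1/L2 = -/EGHCF/- → run E
t=42: L0/L1/L2 = -/GHCF/- → run G
t=43: L0/L1/L2 = -/GHCF/- → run G
t=44: L0/L1/L2 = -/GHCF/- → run G
t=45: L0/L1/L2 = -/HCF/- → run H
t=46: L0/L1/L2 = -/HCF/- → run H
t=47: L0/L1/L2 = -/CF/- → run C
t=48: L0/L1/L2 = -/CF/- → run C
t=49: L0/L1/L2 = -/F/- → run F

running at tick 11 = D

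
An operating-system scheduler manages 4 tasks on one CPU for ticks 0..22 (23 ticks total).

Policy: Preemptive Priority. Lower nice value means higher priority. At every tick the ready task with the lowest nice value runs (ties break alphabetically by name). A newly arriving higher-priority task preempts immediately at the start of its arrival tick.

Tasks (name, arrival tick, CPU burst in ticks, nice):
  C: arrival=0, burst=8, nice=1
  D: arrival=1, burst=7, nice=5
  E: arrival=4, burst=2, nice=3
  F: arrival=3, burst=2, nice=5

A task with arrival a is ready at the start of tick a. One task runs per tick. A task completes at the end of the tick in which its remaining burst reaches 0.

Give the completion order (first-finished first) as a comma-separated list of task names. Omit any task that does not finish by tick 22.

completion order = C, E, D, F

t=0: ready={C} → run C
t=1: ready={C,D} → run C
t=2: ready={C,D} → run C
t=3: ready={C,D,F} → run C
t=4: ready={C,D,E,F} → run C
t=5: ready={C,D,E,F} → run C
t=6: ready={C,D,E,F} → run C
t=7: ready={C,D,E,F} → run C
t=8: ready={D,E,F} → run E
t=9: ready={D,E,F} → run E
t=10: ready={D,F} → run D
t=11: ready={D,F} → run D
t=12: ready={D,F} → run D
t=13: ready={D,F} → run D
t=14: ready={D,F} → run D
t=15: ready={D,F} → run D
t=16: ready={D,F} → run D
t=17: ready={F} → run F
t=18: ready={F} → run F
t=19: (idle)
t=20: (idle)
t=21: (idle)
t=22: (idle)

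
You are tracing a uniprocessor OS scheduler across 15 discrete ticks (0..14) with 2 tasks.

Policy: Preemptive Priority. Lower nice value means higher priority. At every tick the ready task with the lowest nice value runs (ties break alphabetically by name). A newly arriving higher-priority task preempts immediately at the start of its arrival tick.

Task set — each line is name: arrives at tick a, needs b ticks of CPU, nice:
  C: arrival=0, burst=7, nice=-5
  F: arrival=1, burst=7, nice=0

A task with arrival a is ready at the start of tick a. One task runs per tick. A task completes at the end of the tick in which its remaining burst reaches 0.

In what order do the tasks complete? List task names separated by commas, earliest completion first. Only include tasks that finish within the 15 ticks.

completion order = C, F

t=0: ready={C} → run C
t=1: ready={C,F} → run C
t=2: ready={C,F} → run C
t=3: ready={C,F} → run C
t=4: ready={C,F} → run C
t=5: ready={C,F} → run C
t=6: ready={C,F} → run C
t=7: ready={F} → run F
t=8: ready={F} → run F
t=9: ready={F} → run F
t=10: ready={F} → run F
t=11: ready={F} → run F
t=12: ready={F} → run F
t=13: ready={F} → run F
t=14: (idle)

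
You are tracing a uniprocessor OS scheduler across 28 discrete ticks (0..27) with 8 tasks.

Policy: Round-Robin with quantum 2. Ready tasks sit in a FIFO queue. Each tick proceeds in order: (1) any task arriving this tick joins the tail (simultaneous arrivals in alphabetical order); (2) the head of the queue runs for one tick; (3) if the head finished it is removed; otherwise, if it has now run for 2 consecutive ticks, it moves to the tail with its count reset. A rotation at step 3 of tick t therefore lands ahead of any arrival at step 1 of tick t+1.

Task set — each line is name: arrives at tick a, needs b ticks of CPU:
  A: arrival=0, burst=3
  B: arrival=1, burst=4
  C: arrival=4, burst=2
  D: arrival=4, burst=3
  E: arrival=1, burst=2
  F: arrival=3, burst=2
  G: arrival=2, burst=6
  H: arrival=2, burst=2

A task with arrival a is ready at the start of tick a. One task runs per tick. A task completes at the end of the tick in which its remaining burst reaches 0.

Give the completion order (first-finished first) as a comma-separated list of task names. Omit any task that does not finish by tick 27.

completion order = E, A, H, F, B, C, D, G

t=0: queue=[A] q_used=0 → run A
t=1: queue=[A,B,E] q_used=1 → run A
t=2: queue=[B,E,A,G,H] q_used=0 → run B
t=3: queue=[B,E,A,G,H,F] q_used=1 → run B
t=4: queue=[E,A,G,H,F,B,C,D] q_used=0 → run E
t=5: queue=[E,A,G,H,F,B,C,D] q_used=1 → run E
t=6: queue=[A,G,H,F,B,C,D] q_used=0 → run A
t=7: queue=[G,H,F,B,C,D] q_used=0 → run G
t=8: queue=[G,H,F,B,C,D] q_used=1 → run G
t=9: queue=[H,F,B,C,D,G] q_used=0 → run H
t=10: queue=[H,F,B,C,D,G] q_used=1 → run H
t=11: queue=[F,B,C,D,G] q_used=0 → run F
t=12: queue=[F,B,C,D,G] q_used=1 → run F
t=13: queue=[B,C,D,G] q_used=0 → run B
t=14: queue=[B,C,D,G] q_used=1 → run B
t=15: queue=[C,D,G] q_used=0 → run C
t=16: queue=[C,D,G] q_used=1 → run C
t=17: queue=[D,G] q_used=0 → run D
t=18: queue=[D,G] q_used=1 → run D
t=19: queue=[G,D] q_used=0 → run G
t=20: queue=[G,D] q_used=1 → run G
t=21: queue=[D,G] q_used=0 → run D
t=22: queue=[G] q_used=0 → run G
t=23: queue=[G] q_used=1 → run G
t=24: (idle)
t=25: (idle)
t=26: (idle)
t=27: (idle)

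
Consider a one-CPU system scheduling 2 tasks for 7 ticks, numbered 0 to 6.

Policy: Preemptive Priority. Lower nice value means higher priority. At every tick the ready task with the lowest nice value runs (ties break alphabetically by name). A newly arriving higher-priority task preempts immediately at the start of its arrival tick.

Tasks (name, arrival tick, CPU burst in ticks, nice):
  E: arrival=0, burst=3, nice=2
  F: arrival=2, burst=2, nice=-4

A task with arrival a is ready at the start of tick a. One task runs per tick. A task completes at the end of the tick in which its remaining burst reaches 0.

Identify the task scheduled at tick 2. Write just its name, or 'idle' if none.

t=0: ready={E} → run E
t=1: ready={E} → run E
t=2: ready={E,F} → run F
t=3: ready={E,F} → run F
t=4: ready={E} → run E
t=5: (idle)
t=6: (idle)

running at tick 2 = F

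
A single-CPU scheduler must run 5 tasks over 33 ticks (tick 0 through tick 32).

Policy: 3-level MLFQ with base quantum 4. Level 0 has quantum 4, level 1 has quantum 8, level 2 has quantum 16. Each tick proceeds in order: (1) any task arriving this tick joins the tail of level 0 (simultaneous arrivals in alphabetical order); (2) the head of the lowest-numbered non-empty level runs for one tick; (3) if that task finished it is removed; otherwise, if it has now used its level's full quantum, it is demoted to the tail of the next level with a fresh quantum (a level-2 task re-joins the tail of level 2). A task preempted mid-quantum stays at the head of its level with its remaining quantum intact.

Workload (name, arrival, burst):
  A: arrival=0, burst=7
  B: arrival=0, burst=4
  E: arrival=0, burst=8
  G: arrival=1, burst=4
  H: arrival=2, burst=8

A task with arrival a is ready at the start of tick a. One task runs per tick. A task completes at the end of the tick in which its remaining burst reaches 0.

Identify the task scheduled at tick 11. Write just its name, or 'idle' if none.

running at tick 11 = E

t=0: L0/L1/L2 = ABE/-/- → run A
t=1: L0/L1/L2 = ABEG/-/- → run A
t=2: L0/L1/L2 = ABEGH/-/- → run A
t=3: L0/L1/L2 = ABEGH/-/- → run A
t=4: L0/L1/L2 = BEGH/A/- → run B
t=5: L0/L1/L2 = BEGH/A/- → run B
t=6: L0/L1/L2 = BEGH/A/- → run B
t=7: L0/L1/L2 = BEGH/A/- → run B
t=8: L0/L1/L2 = EGH/A/- → run E
t=9: L0/L1/L2 = EGH/A/- → run E
t=10: L0/L1/L2 = EGH/A/- → run E
t=11: L0/L1/L2 = EGH/A/- → run E
t=12: L0/L1/L2 = GH/AE/- → run G
t=13: L0/L1/L2 = GH/AE/- → run G
t=14: L0/L1/L2 = GH/AE/- → run G
t=15: L0/L1/L2 = GH/AE/- → run G
t=16: L0/L1/L2 = H/AE/- → run H
t=17: L0/L1/L2 = H/AE/- → run H
t=18: L0/L1/L2 = H/AE/- → run H
t=19: L0/L1/L2 = H/AE/- → run H
t=20: L0/L1/L2 = -/AEH/- → run A
t=21: L0/L1/L2 = -/AEH/- → run A
t=22: L0/L1/L2 = -/AEH/- → run A
t=23: L0/L1/L2 = -/EH/- → run E
t=24: L0/L1/L2 = -/EH/- → run E
t=25: L0/L1/L2 = -/EH/- → run E
t=26: L0/L1/L2 = -/EH/- → run E
t=27: L0/L1/L2 = -/H/- → run H
t=28: L0/L1/L2 = -/H/- → run H
t=29: L0/L1/L2 = -/H/- → run H
t=30: L0/L1/L2 = -/H/- → run H
t=31: (idle)
t=32: (idle)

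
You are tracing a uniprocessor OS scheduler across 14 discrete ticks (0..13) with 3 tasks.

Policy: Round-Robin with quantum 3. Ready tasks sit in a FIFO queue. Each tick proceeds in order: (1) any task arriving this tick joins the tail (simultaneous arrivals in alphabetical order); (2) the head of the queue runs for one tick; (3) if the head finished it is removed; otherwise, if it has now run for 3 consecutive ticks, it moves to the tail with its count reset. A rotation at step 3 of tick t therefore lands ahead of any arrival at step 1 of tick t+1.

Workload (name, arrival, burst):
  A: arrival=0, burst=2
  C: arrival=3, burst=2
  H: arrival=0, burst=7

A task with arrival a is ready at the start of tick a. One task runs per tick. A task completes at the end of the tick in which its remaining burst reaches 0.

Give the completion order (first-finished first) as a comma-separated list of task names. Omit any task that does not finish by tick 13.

t=0: queue=[A,H] q_used=0 → run A
t=1: queue=[A,H] q_used=1 → run A
t=2: queue=[H] q_used=0 → run H
t=3: queue=[H,C] q_used=1 → run H
t=4: queue=[H,C] q_used=2 → run H
t=5: queue=[C,H] q_used=0 → run C
t=6: queue=[C,H] q_used=1 → run C
t=7: queue=[H] q_used=0 → run H
t=8: queue=[H] q_used=1 → run H
t=9: queue=[H] q_used=2 → run H
t=10: queue=[H] q_used=0 → run H
t=11: (idle)
t=12: (idle)
t=13: (idle)

completion order = A, C, H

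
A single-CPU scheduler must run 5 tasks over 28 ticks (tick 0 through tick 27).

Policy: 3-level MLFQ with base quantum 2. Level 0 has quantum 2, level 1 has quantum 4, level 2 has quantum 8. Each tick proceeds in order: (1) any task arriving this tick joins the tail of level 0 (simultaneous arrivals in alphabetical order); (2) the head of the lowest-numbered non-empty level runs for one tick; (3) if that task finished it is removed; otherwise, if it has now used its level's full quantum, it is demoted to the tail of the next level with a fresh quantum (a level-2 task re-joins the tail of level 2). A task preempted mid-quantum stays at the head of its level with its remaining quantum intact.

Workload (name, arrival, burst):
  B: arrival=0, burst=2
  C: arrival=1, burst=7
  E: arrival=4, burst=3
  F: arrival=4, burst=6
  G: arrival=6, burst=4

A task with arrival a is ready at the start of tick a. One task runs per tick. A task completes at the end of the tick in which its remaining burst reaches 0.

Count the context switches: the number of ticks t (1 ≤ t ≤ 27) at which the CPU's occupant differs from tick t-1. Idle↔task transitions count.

t=0: L0/L1/L2 = B/-/- → run B
t=1: L0/L1/L2 = BC/-/- → run B
t=2: L0/L1/L2 = C/-/- → run C
t=3: L0/L1/L2 = C/-/- → run C
t=4: L0/L1/L2 = EF/C/- → run E
t=5: L0/L1/L2 = EF/C/- → run E
t=6: L0/L1/L2 = FG/CE/- → run F
t=7: L0/L1/L2 = FG/CE/- → run F
t=8: L0/L1/L2 = G/CEF/- → run G
t=9: L0/L1/L2 = G/CEF/- → run G
t=10: L0/L1/L2 = -/CEFG/- → run C
t=11: L0/L1/L2 = -/CEFG/- → run C
t=12: L0/L1/L2 = -/CEFG/- → run C
t=13: L0/L1/L2 = -/CEFG/- → run C
t=14: L0/L1/L2 = -/EFG/C → run E
t=15: L0/L1/L2 = -/FG/C → run F
t=16: L0/L1/L2 = -/FG/C → run F
t=17: L0/L1/L2 = -/FG/C → run F
t=18: L0/L1/L2 = -/FG/C → run F
t=19: L0/L1/L2 = -/G/C → run G
t=20: L0/L1/L2 = -/G/C → run G
t=21: L0/L1/L2 = -/-/C → run C
t=22: (idle)
t=23: (idle)
t=24: (idle)
t=25: (idle)
t=26: (idle)
t=27: (idle)

context switches = 10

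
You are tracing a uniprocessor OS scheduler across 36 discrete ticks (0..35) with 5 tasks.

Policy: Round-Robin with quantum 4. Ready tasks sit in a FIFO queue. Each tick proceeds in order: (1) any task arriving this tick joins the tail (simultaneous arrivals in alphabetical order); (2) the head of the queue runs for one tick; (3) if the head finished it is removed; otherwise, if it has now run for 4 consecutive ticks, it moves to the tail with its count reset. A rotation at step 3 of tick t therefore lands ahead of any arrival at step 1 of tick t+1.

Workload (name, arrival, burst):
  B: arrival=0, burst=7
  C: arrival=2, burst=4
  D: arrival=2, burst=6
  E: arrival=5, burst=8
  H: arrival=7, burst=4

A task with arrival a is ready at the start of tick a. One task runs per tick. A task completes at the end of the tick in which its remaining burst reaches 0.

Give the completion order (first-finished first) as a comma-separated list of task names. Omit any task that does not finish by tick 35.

t=0: queue=[B] q_used=0 → run B
t=1: queue=[B] q_used=1 → run B
t=2: queue=[B,C,D] q_used=2 → run B
t=3: queue=[B,C,D] q_used=3 → run B
t=4: queue=[C,D,B] q_used=0 → run C
t=5: queue=[C,D,B,E] q_used=1 → run C
t=6: queue=[C,D,B,E] q_used=2 → run C
t=7: queue=[C,D,B,E,H] q_used=3 → run C
t=8: queue=[D,B,E,H] q_used=0 → run D
t=9: queue=[D,B,E,H] q_used=1 → run D
t=10: queue=[D,B,E,H] q_used=2 → run D
t=11: queue=[D,B,E,H] q_used=3 → run D
t=12: queue=[B,E,H,D] q_used=0 → run B
t=13: queue=[B,E,H,D] q_used=1 → run B
t=14: queue=[B,E,H,D] q_used=2 → run B
t=15: queue=[E,H,D] q_used=0 → run E
t=16: queue=[E,H,D] q_used=1 → run E
t=17: queue=[E,H,D] q_used=2 → run E
t=18: queue=[E,H,D] q_used=3 → run E
t=19: queue=[H,D,E] q_used=0 → run H
t=20: queue=[H,D,E] q_used=1 → run H
t=21: queue=[H,D,E] q_used=2 → run H
t=22: queue=[H,D,E] q_used=3 → run H
t=23: queue=[D,E] q_used=0 → run D
t=24: queue=[D,E] q_used=1 → run D
t=25: queue=[E] q_used=0 → run E
t=26: queue=[E] q_used=1 → run E
t=27: queue=[E] q_used=2 → run E
t=28: queue=[E] q_used=3 → run E
t=29: (idle)
t=30: (idle)
t=31: (idle)
t=32: (idle)
t=33: (idle)
t=34: (idle)
t=35: (idle)

completion order = C, B, H, D, E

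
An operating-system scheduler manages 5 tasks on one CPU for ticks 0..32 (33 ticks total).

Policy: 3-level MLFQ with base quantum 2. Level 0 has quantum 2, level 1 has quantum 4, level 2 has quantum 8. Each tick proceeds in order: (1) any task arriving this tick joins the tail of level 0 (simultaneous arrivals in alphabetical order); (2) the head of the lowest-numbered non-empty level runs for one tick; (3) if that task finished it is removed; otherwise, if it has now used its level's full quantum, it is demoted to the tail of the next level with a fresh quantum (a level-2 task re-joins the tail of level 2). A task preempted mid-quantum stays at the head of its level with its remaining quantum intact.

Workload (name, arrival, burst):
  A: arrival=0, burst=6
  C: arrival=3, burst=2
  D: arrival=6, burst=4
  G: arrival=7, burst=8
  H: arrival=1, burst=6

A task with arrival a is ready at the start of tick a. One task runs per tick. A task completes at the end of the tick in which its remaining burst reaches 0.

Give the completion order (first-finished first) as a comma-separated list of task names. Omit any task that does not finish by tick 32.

t=0: L0/L1/L2 = A/-/- → run A
t=1: L0/L1/L2 = AH/-/- → run A
t=2: L0/L1/L2 = H/A/- → run H
t=3: L0/L1/L2 = HC/A/- → run H
t=4: L0/L1/L2 = C/AH/- → run C
t=5: L0/L1/L2 = C/AH/- → run C
t=6: L0/L1/L2 = D/AH/- → run D
t=7: L0/L1/L2 = DG/AH/- → run D
t=8: L0/L1/L2 = G/AHD/- → run G
t=9: L0/L1/L2 = G/AHD/- → run G
t=10: L0/L1/L2 = -/AHDG/- → run A
t=11: L0/L1/L2 = -/AHDG/- → run A
t=12: L0/L1/L2 = -/AHDG/- → run A
t=13: L0/L1/L2 = -/AHDG/- → run A
t=14: L0/L1/L2 = -/HDG/- → run H
t=15: L0/L1/L2 = -/HDG/- → run H
t=16: L0/L1/L2 = -/HDG/- → run H
t=17: L0/L1/L2 = -/HDG/- → run H
t=18: L0/L1/L2 = -/DG/- → run D
t=19: L0/L1/L2 = -/DG/- → run D
t=20: L0/L1/L2 = -/G/- → run G
t=21: L0/L1/L2 = -/G/- → run G
t=22: L0/L1/L2 = -/G/- → run G
t=23: L0/L1/L2 = -/G/- → run G
t=24: L0/L1/L2 = -/-/G → run G
t=25: L0/L1/L2 = -/-/G → run G
t=26: (idle)
t=27: (idle)
t=28: (idle)
t=29: (idle)
t=30: (idle)
t=31: (idle)
t=32: (idle)

completion order = C, A, H, D, G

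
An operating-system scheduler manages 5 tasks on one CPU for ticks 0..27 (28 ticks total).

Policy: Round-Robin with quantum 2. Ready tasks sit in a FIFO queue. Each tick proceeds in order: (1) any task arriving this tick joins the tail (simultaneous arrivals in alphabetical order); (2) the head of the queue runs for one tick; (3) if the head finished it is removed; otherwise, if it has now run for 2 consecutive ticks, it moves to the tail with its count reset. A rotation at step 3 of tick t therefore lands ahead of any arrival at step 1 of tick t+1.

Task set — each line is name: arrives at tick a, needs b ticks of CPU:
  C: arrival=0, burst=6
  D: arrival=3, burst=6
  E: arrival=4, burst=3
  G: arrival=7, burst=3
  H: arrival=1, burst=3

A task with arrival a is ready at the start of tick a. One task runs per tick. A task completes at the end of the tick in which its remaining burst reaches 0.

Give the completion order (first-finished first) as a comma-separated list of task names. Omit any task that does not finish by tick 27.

completion order = H, C, E, G, D

t=0: queue=[C] q_used=0 → run C
t=1: queue=[C,H] q_used=1 → run C
t=2: queue=[H,C] q_used=0 → run H
t=3: queue=[H,C,D] q_used=1 → run H
t=4: queue=[C,D,H,E] q_used=0 → run C
t=5: queue=[C,D,H,E] q_used=1 → run C
t=6: queue=[D,H,E,C] q_used=0 → run D
t=7: queue=[D,H,E,C,G] q_used=1 → run D
t=8: queue=[H,E,C,G,D] q_used=0 → run H
t=9: queue=[E,C,G,D] q_used=0 → run E
t=10: queue=[E,C,G,D] q_used=1 → run E
t=11: queue=[C,G,D,E] q_used=0 → run C
t=12: queue=[C,G,D,E] q_used=1 → run C
t=13: queue=[G,D,E] q_used=0 → run G
t=14: queue=[G,D,E] q_used=1 → run G
t=15: queue=[D,E,G] q_used=0 → run D
t=16: queue=[D,E,G] q_used=1 → run D
t=17: queue=[E,G,D] q_used=0 → run E
t=18: queue=[G,D] q_used=0 → run G
t=19: queue=[D] q_used=0 → run D
t=20: queue=[D] q_used=1 → run D
t=21: (idle)
t=22: (idle)
t=23: (idle)
t=24: (idle)
t=25: (idle)
t=26: (idle)
t=27: (idle)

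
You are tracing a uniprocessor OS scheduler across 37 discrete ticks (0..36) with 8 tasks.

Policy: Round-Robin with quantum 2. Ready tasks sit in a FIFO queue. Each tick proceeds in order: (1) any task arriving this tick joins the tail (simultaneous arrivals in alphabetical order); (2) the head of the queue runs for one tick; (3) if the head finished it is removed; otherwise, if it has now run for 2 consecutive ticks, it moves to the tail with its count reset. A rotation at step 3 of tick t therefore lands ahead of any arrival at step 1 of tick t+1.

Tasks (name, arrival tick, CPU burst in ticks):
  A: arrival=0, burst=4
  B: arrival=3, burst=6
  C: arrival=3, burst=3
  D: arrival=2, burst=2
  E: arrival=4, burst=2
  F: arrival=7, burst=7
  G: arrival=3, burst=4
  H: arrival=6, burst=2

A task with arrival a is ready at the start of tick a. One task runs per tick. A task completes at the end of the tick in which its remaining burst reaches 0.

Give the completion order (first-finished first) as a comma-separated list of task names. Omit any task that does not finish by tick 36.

t=0: queue=[A] q_used=0 → run A
t=1: queue=[A] q_used=1 → run A
t=2: queue=[A,D] q_used=0 → run A
t=3: queue=[A,D,B,C,G] q_used=1 → run A
t=4: queue=[D,B,C,G,E] q_used=0 → run D
t=5: queue=[D,B,C,G,E] q_used=1 → run D
t=6: queue=[B,C,G,E,H] q_used=0 → run B
t=7: queue=[B,C,G,E,H,F] q_used=1 → run B
t=8: queue=[C,G,E,H,F,B] q_used=0 → run C
t=9: queue=[C,G,E,H,F,B] q_used=1 → run C
t=10: queue=[G,E,H,F,B,C] q_used=0 → run G
t=11: queue=[G,E,H,F,B,C] q_used=1 → run G
t=12: queue=[E,H,F,B,C,G] q_used=0 → run E
t=13: queue=[E,H,F,B,C,G] q_used=1 → run E
t=14: queue=[H,F,B,C,G] q_used=0 → run H
t=15: queue=[H,F,B,C,G] q_used=1 → run H
t=16: queue=[F,B,C,G] q_used=0 → run F
t=17: queue=[F,B,C,G] q_used=1 → run F
t=18: queue=[B,C,G,F] q_used=0 → run B
t=19: queue=[B,C,G,F] q_used=1 → run B
t=20: queue=[C,G,F,B] q_used=0 → run C
t=21: queue=[G,F,B] q_used=0 → run G
t=22: queue=[G,F,B] q_used=1 → run G
t=23: queue=[F,B] q_used=0 → run F
t=24: queue=[F,B] q_used=1 → run F
t=25: queue=[B,F] q_used=0 → run B
t=26: queue=[B,F] q_used=1 → run B
t=27: queue=[F] q_used=0 → run F
t=28: queue=[F] q_used=1 → run F
t=29: queue=[F] q_used=0 → run F
t=30: (idle)
t=31: (idle)
t=32: (idle)
t=33: (idle)
t=34: (idle)
t=35: (idle)
t=36: (idle)

completion order = A, D, E, H, C, G, B, F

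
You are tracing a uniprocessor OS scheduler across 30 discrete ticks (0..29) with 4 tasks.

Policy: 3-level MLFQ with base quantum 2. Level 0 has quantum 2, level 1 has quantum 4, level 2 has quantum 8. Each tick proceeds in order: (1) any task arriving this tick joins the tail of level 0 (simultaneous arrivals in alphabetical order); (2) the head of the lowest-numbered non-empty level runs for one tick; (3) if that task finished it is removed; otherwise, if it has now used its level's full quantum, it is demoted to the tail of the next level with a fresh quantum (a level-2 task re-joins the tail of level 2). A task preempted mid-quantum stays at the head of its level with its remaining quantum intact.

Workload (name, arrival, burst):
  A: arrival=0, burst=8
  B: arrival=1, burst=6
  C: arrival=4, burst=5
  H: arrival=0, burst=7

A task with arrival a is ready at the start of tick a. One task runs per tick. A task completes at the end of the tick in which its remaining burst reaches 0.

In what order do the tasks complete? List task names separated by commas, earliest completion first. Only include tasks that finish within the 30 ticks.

t=0: L0/L1/L2 = AH/-/- → run A
t=1: L0/L1/L2 = AHB/-/- → run A
t=2: L0/L1/L2 = HB/A/- → run H
t=3: L0/L1/L2 = HB/A/- → run H
t=4: L0/L1/L2 = BC/AH/- → run B
t=5: L0/L1/L2 = BC/AH/- → run B
t=6: L0/L1/L2 = C/AHB/- → run C
t=7: L0/L1/L2 = C/AHB/- → run C
t=8: L0/L1/L2 = -/AHBC/- → run A
t=9: L0/L1/L2 = -/AHBC/- → run A
t=10: L0/L1/L2 = -/AHBC/- → run A
t=11: L0/L1/L2 = -/AHBC/- → run A
t=12: L0/L1/L2 = -/HBC/A → run H
t=13: L0/L1/L2 = -/HBC/A → run H
t=14: L0/L1/L2 = -/HBC/A → run H
t=15: L0/L1/L2 = -/HBC/A → run H
t=16: L0/L1/L2 = -/BC/AH → run B
t=17: L0/L1/L2 = -/BC/AH → run B
t=18: L0/L1/L2 = -/BC/AH → run B
t=19: L0/L1/L2 = -/BC/AH → run B
t=20: L0/L1/L2 = -/C/AH → run C
t=21: L0/L1/L2 = -/C/AH → run C
t=22: L0/L1/L2 = -/C/AH → run C
t=23: L0/L1/L2 = -/-/AH → run A
t=24: L0/L1/L2 = -/-/AH → run A
t=25: L0/L1/L2 = -/-/H → run H
t=26: (idle)
t=27: (idle)
t=28: (idle)
t=29: (idle)

completion order = B, C, A, H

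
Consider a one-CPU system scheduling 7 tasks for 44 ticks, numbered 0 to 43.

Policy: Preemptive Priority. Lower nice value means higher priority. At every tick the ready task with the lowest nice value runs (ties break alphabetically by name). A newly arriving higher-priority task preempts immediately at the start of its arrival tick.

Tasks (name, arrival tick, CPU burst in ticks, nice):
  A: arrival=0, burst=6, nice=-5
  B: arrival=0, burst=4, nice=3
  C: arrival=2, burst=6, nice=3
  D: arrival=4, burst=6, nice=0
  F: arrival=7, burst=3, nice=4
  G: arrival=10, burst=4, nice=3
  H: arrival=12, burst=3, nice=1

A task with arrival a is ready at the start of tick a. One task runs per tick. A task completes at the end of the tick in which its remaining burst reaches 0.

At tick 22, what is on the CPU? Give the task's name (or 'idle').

t=0: ready={A,B} → run A
t=1: ready={A,B} → run A
t=2: ready={A,B,C} → run A
t=3: ready={A,B,C} → run A
t=4: ready={A,B,C,D} → run A
t=5: ready={A,B,C,D} → run A
t=6: ready={B,C,D} → run D
t=7: ready={B,C,D,F} → run D
t=8: ready={B,C,D,F} → run D
t=9: ready={B,C,D,F} → run D
t=10: ready={B,C,D,F,G} → run D
t=11: ready={B,C,D,F,G} → run D
t=12: ready={B,C,F,G,H} → run H
t=13: ready={B,C,F,G,H} → run H
t=14: ready={B,C,F,G,H} → run H
t=15: ready={B,C,F,G} → run B
t=16: ready={B,C,F,G} → run B
t=17: ready={B,C,F,G} → run B
t=18: ready={B,C,F,G} → run B
t=19: ready={C,F,G} → run C
t=20: ready={C,F,G} → run C
t=21: ready={C,F,G} → run C
t=22: ready={C,F,G} → run C
t=23: ready={C,F,G} → run C
t=24: ready={C,F,G} → run C
t=25: ready={F,G} → run G
t=26: ready={F,G} → run G
t=27: ready={F,G} → run G
t=28: ready={F,G} → run G
t=29: ready={F} → run F
t=30: ready={F} → run F
t=31: ready={F} → run F
t=32: (idle)
t=33: (idle)
t=34: (idle)
t=35: (idle)
t=36: (idle)
t=37: (idle)
t=38: (idle)
t=39: (idle)
t=40: (idle)
t=41: (idle)
t=42: (idle)
t=43: (idle)

running at tick 22 = C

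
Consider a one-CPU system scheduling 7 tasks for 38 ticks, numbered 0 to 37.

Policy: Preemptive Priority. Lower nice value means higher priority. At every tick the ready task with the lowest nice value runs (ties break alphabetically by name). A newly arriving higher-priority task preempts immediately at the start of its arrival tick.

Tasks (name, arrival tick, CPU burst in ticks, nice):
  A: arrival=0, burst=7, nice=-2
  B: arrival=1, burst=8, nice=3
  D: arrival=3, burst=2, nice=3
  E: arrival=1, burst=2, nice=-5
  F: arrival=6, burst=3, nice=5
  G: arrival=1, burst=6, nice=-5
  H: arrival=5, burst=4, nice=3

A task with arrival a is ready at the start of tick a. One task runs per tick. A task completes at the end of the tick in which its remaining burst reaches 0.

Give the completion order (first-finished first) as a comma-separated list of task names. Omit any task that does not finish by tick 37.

completion order = E, G, A, B, D, H, F

t=0: ready={A} → run A
t=1: ready={A,B,E,G} → run E
t=2: ready={A,B,E,G} → run E
t=3: ready={A,B,D,G} → run G
t=4: ready={A,B,D,G} → run G
t=5: ready={A,B,D,G,H} → run G
t=6: ready={A,B,D,F,G,H} → run G
t=7: ready={A,B,D,F,G,H} → run G
t=8: ready={A,B,D,F,G,H} → run G
t=9: ready={A,B,D,F,H} → run A
t=10: ready={A,B,D,F,H} → run A
t=11: ready={A,B,D,F,H} → run A
t=12: ready={A,B,D,F,H} → run A
t=13: ready={A,B,D,F,H} → run A
t=14: ready={A,B,D,F,H} → run A
t=15: ready={B,D,F,H} → run B
t=16: ready={B,D,F,H} → run B
t=17: ready={B,D,F,H} → run B
t=18: ready={B,D,F,H} → run B
t=19: ready={B,D,F,H} → run B
t=20: ready={B,D,F,H} → run B
t=21: ready={B,D,F,H} → run B
t=22: ready={B,D,F,H} → run B
t=23: ready={D,F,H} → run D
t=24: ready={D,F,H} → run D
t=25: ready={F,H} → run H
t=26: ready={F,H} → run H
t=27: ready={F,H} → run H
t=28: ready={F,H} → run H
t=29: ready={F} → run F
t=30: ready={F} → run F
t=31: ready={F} → run F
t=32: (idle)
t=33: (idle)
t=34: (idle)
t=35: (idle)
t=36: (idle)
t=37: (idle)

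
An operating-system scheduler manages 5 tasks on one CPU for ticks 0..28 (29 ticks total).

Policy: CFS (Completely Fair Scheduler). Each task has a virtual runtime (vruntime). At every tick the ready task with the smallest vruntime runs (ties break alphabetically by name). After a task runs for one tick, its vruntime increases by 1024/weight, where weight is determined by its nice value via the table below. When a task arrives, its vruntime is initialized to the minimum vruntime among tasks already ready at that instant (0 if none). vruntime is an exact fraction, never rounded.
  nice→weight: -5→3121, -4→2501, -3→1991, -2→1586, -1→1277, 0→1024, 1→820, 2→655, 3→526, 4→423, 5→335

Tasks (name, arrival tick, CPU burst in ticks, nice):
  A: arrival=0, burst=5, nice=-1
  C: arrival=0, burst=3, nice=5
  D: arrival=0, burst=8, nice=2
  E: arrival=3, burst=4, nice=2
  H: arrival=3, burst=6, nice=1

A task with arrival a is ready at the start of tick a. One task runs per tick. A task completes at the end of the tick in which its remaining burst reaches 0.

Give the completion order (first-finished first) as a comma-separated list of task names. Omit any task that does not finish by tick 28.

t=0: vr[A=0 C=0 D=0] → run A
t=1: vr[A=1024/1277 C=0 D=0] → run C
t=2: vr[A=1024/1277 C=1024/335 D=0] → run D
t=3: vr[A=1024/1277 C=1024/335 D=1024/655 E=1024/1277 H=1024/1277] → run A
t=4: vr[A=2048/1277 C=1024/335 D=1024/655 E=1024/1277 H=1024/1277] → run E
t=5: vr[A=2048/1277 C=1024/335 D=1024/655 E=1978368/836435 H=1024/1277] → run H
t=6: vr[A=2048/1277 C=1024/335 D=1024/655 E=1978368/836435 H=536832/261785] → run D
t=7: vr[A=2048/1277 C=1024/335 D=2048/655 E=1978368/836435 H=536832/261785] → run A
t=8: vr[A=3072/1277 C=1024/335 D=2048/655 E=1978368/836435 H=536832/261785] → run H
t=9: vr[A=3072/1277 C=1024/335 D=2048/655 E=1978368/836435 H=863744/261785] → run E
t=10: vr[A=3072/1277 C=1024/335 D=2048/655 E=3286016/836435 H=863744/261785] → run A
t=11: vr[A=4096/1277 C=1024/335 D=2048/655 E=3286016/836435 H=863744/261785] → run C
t=12: vr[A=4096/1277 C=2048/335 D=2048/655 E=3286016/836435 H=863744/261785] → run D
t=13: vr[A=4096/1277 C=2048/335 D=3072/655 E=3286016/836435 H=863744/261785] → run A
t=14: vr[C=2048/335 D=3072/655 E=3286016/836435 H=863744/261785] → run H
t=15: vr[C=2048/335 D=3072/655 E=3286016/836435 H=1190656/261785] → run E
t=16: vr[C=2048/335 D=3072/655 E=4593664/836435 H=1190656/261785] → run H
t=17: vr[C=2048/335 D=3072/655 E=4593664/836435 H=1517568/261785] → run D
t=18: vr[C=2048/335 D=4096/655 E=4593664/836435 H=1517568/261785] → run E
t=19: vr[C=2048/335 D=4096/655 H=1517568/261785] → run H
t=20: vr[C=2048/335 D=4096/655 H=368896/52357] → run C
t=21: vr[D=4096/655 H=368896/52357] → run D
t=22: vr[D=1024/131 H=368896/52357] → run H
t=23: vr[D=1024/131] → run D
t=24: vr[D=6144/655] → run D
t=25: vr[D=7168/655] → run D
t=26: (idle)
t=27: (idle)
t=28: (idle)

completion order = A, E, C, H, D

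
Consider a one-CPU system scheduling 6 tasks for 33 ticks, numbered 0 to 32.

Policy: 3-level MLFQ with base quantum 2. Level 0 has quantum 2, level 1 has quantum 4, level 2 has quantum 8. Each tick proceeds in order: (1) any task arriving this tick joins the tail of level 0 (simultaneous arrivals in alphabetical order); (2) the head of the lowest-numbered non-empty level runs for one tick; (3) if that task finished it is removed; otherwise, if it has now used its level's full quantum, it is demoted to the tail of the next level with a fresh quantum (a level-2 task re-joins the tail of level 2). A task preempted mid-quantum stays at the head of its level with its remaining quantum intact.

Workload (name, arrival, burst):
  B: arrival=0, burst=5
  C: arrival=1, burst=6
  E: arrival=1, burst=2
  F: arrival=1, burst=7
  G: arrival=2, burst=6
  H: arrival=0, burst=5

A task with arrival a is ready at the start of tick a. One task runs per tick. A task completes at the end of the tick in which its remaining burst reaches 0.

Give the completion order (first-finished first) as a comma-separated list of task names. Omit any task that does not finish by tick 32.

t=0: L0/L1/L2 = BH/-/- → run B
t=1: L0/L1/L2 = BHCEF/-/- → run B
t=2: L0/L1/L2 = HCEFG/B/- → run H
t=3: L0/L1/L2 = HCEFG/B/- → run H
t=4: L0/L1/L2 = CEFG/BH/- → run C
t=5: L0/L1/L2 = CEFG/BH/- → run C
t=6: L0/L1/L2 = EFG/BHC/- → run E
t=7: L0/L1/L2 = EFG/BHC/- → run E
t=8: L0/L1/L2 = FG/BHC/- → run F
t=9: L0/L1/L2 = FG/BHC/- → run F
t=10: L0/L1/L2 = G/BHCF/- → run G
t=11: L0/L1/L2 = G/BHCF/- → run G
t=12: L0/L1/L2 = -/BHCFG/- → run B
t=13: L0/L1/L2 = -/BHCFG/- → run B
t=14: L0/L1/L2 = -/BHCFG/- → run B
t=15: L0/L1/L2 = -/HCFG/- → run H
t=16: L0/L1/L2 = -/HCFG/- → run H
t=17: L0/L1/L2 = -/HCFG/- → run H
t=18: L0/L1/L2 = -/CFG/- → run C
t=19: L0/L1/L2 = -/CFG/- → run C
t=20: L0/L1/L2 = -/CFG/- → run C
t=21: L0/L1/L2 = -/CFG/- → run C
t=22: L0/L1/L2 = -/FG/- → run F
t=23: L0/L1/L2 = -/FG/- → run F
t=24: L0/L1/L2 = -/FG/- → run F
t=25: L0/L1/L2 = -/FG/- → run F
t=26: L0/L1/L2 = -/G/F → run G
t=27: L0/L1/L2 = -/G/F → run G
t=28: L0/L1/L2 = -/G/F → run G
t=29: L0/L1/L2 = -/G/F → run G
t=30: L0/L1/L2 = -/-/F → run F
t=31: (idle)
t=32: (idle)

completion order = E, B, H, C, G, F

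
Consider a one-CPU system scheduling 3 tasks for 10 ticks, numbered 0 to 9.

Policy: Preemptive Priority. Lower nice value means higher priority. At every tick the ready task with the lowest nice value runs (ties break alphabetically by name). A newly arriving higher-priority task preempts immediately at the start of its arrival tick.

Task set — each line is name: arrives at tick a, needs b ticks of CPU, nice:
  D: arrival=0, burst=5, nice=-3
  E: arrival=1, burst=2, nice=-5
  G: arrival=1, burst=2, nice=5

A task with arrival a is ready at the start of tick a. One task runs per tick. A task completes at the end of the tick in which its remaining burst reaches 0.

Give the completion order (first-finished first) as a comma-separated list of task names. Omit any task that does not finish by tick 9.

completion order = E, D, G

t=0: ready={D} → run D
t=1: ready={D,E,G} → run E
t=2: ready={D,E,G} → run E
t=3: ready={D,G} → run D
t=4: ready={D,G} → run D
t=5: ready={D,G} → run D
t=6: ready={D,G} → run D
t=7: ready={G} → run G
t=8: ready={G} → run G
t=9: (idle)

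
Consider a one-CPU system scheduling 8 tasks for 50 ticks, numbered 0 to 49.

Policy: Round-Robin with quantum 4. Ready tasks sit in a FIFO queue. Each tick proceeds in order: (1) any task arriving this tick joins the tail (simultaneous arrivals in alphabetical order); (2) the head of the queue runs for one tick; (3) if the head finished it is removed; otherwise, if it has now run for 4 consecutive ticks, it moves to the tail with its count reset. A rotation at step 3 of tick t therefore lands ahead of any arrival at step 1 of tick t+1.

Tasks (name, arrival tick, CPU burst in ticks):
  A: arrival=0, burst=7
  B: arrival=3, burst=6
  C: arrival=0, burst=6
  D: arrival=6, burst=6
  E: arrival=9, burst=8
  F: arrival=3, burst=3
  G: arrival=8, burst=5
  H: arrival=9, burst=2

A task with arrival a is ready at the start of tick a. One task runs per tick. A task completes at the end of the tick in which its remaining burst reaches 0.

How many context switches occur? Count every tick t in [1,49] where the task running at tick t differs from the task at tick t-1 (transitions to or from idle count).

t=0: queue=[A,C] q_used=0 → run A
t=1: queue=[A,C] q_used=1 → run A
t=2: queue=[A,C] q_used=2 → run A
t=3: queue=[A,C,B,F] q_used=3 → run A
t=4: queue=[C,B,F,A] q_used=0 → run C
t=5: queue=[C,B,F,A] q_used=1 → run C
t=6: queue=[C,B,F,A,D] q_used=2 → run C
t=7: queue=[C,B,F,A,D] q_used=3 → run C
t=8: queue=[B,F,A,D,C,G] q_used=0 → run B
t=9: queue=[B,F,A,D,C,G,E,H] q_used=1 → run B
t=10: queue=[B,F,A,D,C,G,E,H] q_used=2 → run B
t=11: queue=[B,F,A,D,C,G,E,H] q_used=3 → run B
t=12: queue=[F,A,D,C,G,E,H,B] q_used=0 → run F
t=13: queue=[F,A,D,C,G,E,H,B] q_used=1 → run F
t=14: queue=[F,A,D,C,G,E,H,B] q_used=2 → run F
t=15: queue=[A,D,C,G,E,H,B] q_used=0 → run A
t=16: queue=[A,D,C,G,E,H,B] q_used=1 → run A
t=17: queue=[A,D,C,G,E,H,B] q_used=2 → run A
t=18: queue=[D,C,G,E,H,B] q_used=0 → run D
t=19: queue=[D,C,G,E,H,B] q_used=1 → run D
t=20: queue=[D,C,G,E,H,B] q_used=2 → run D
t=21: queue=[D,C,G,E,H,B] q_used=3 → run D
t=22: queue=[C,G,E,H,B,D] q_used=0 → run C
t=23: queue=[C,G,E,H,B,D] q_used=1 → run C
t=24: queue=[G,E,H,B,D] q_used=0 → run G
t=25: queue=[G,E,H,B,D] q_used=1 → run G
t=26: queue=[G,E,H,B,D] q_used=2 → run G
t=27: queue=[G,E,H,B,D] q_used=3 → run G
t=28: queue=[E,H,B,D,G] q_used=0 → run E
t=29: queue=[E,H,B,D,G] q_used=1 → run E
t=30: queue=[E,H,B,D,G] q_used=2 → run E
t=31: queue=[E,H,B,D,G] q_used=3 → run E
t=32: queue=[H,B,D,G,E] q_used=0 → run H
t=33: queue=[H,B,D,G,E] q_used=1 → run H
t=34: queue=[B,D,G,E] q_used=0 → run B
t=35: queue=[B,D,G,E] q_used=1 → run B
t=36: queue=[D,G,E] q_used=0 → run D
t=37: queue=[D,G,E] q_used=1 → run D
t=38: queue=[G,E] q_used=0 → run G
t=39: queue=[E] q_used=0 → run E
t=40: queue=[E] q_used=1 → run E
t=41: queue=[E] q_used=2 → run E
t=42: queue=[E] q_used=3 → run E
t=43: (idle)
t=44: (idle)
t=45: (idle)
t=46: (idle)
t=47: (idle)
t=48: (idle)
t=49: (idle)

context switches = 14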